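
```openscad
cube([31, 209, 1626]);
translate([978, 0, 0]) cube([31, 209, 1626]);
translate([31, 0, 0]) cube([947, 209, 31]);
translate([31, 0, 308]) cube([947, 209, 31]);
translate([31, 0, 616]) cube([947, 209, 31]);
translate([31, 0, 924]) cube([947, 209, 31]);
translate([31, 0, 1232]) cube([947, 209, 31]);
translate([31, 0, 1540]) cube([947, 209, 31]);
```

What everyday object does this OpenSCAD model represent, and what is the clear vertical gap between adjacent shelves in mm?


A bookshelf. The clear shelf gap is 277 mm.

Two tall side panels with 6 horizontal boards between them — a bookshelf. The first two shelf undersides are at z = 0 and z = 308; with shelf thickness 31, the clear gap is 308 − 0 − 31 = 277 mm.


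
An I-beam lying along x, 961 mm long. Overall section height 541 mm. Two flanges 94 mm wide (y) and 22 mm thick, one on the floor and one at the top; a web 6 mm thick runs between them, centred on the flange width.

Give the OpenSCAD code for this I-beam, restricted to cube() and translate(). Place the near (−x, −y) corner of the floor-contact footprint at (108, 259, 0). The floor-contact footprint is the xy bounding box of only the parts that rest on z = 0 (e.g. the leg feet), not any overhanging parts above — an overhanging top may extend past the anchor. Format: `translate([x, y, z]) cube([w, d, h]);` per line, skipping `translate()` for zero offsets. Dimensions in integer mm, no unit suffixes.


translate([108, 259, 0]) cube([961, 94, 22]);
translate([108, 303, 22]) cube([961, 6, 497]);
translate([108, 259, 519]) cube([961, 94, 22]);


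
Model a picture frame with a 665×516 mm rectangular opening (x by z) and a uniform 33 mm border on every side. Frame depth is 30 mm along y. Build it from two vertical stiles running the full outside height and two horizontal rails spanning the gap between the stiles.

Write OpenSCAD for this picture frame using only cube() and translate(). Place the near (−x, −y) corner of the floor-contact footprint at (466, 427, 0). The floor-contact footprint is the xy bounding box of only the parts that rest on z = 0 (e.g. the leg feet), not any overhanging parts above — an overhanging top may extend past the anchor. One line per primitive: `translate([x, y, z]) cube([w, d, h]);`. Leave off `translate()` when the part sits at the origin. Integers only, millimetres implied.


translate([466, 427, 0]) cube([33, 30, 582]);
translate([1164, 427, 0]) cube([33, 30, 582]);
translate([499, 427, 0]) cube([665, 30, 33]);
translate([499, 427, 549]) cube([665, 30, 33]);


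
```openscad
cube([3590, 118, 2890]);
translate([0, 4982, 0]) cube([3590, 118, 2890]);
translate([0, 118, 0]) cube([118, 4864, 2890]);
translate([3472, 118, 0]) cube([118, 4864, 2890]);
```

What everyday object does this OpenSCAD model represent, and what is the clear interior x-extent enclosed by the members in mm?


A house (or room) frame. The interior width is 3354 mm.

Four 2890 mm walls enclosing a rectangle with no floor or roof — a room or house frame. Outside width is 3590 mm and wall thickness is 118 mm, so the interior width is 3590 − 2 × 118 = 3354 mm.


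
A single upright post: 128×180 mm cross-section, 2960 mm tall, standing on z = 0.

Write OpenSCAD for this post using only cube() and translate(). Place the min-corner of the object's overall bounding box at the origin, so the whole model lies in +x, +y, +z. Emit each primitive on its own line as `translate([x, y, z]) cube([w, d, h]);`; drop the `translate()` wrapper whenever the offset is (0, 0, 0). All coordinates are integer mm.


cube([128, 180, 2960]);


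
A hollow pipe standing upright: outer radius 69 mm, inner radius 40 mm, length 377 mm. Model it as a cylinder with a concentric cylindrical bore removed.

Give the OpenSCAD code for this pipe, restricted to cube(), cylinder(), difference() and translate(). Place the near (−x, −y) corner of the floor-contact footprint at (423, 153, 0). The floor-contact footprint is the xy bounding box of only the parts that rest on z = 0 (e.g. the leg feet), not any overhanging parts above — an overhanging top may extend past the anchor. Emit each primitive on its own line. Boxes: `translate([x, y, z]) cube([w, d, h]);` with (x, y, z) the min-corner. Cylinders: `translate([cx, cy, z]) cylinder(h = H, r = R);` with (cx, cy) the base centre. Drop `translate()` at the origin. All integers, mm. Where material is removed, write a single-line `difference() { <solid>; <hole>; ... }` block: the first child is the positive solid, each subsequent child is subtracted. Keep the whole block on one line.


difference() { translate([492, 222, 0]) cylinder(h = 377, r = 69); translate([492, 222, 0]) cylinder(h = 377, r = 40); }


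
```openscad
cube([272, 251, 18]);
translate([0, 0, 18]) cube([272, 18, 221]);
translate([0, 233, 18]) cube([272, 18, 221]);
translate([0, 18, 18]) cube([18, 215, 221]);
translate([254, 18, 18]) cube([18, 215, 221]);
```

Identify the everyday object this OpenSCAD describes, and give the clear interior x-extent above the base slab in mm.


An open box. The internal width is 236 mm.

A 272×251 base slab with four walls standing on it — an open box. The base is 272 mm wide and the walls are 18 mm thick, so the internal width is 272 − 2 × 18 = 236 mm.


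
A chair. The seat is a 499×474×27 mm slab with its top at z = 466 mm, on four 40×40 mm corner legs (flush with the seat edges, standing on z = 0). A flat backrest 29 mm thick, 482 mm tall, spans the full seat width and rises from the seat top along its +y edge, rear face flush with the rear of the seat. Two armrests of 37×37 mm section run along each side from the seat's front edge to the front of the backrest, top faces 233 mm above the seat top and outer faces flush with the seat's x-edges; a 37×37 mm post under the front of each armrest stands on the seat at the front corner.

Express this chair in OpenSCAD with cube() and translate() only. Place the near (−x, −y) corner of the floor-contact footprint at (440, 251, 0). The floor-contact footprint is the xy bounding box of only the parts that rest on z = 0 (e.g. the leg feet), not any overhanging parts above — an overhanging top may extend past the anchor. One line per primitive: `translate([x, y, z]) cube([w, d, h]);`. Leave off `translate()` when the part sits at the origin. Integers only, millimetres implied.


translate([440, 251, 439]) cube([499, 474, 27]);
translate([440, 251, 0]) cube([40, 40, 439]);
translate([899, 251, 0]) cube([40, 40, 439]);
translate([440, 685, 0]) cube([40, 40, 439]);
translate([899, 685, 0]) cube([40, 40, 439]);
translate([440, 696, 466]) cube([499, 29, 482]);
translate([440, 251, 662]) cube([37, 445, 37]);
translate([902, 251, 662]) cube([37, 445, 37]);
translate([440, 251, 466]) cube([37, 37, 196]);
translate([902, 251, 466]) cube([37, 37, 196]);


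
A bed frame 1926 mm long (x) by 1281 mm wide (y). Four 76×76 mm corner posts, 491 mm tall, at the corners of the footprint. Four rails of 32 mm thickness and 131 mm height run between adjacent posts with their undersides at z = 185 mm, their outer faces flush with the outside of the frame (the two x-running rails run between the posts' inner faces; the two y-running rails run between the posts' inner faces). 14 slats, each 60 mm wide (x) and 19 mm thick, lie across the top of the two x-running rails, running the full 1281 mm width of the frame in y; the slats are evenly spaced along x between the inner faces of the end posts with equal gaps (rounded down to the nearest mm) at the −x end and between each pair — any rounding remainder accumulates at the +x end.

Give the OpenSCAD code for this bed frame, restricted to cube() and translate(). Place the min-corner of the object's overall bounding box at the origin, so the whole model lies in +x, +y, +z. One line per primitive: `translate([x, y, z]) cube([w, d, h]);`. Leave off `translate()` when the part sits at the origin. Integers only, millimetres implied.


// slat z = rail_z + rail_h = 185 + 131 = 316
// slat gap = ⌊(1774 − 14·60) / 15⌋ = 62
cube([76, 76, 491]);
translate([0, 1205, 0]) cube([76, 76, 491]);
translate([1850, 0, 0]) cube([76, 76, 491]);
translate([1850, 1205, 0]) cube([76, 76, 491]);
translate([76, 0, 185]) cube([1774, 32, 131]);
translate([76, 1249, 185]) cube([1774, 32, 131]);
translate([0, 76, 185]) cube([32, 1129, 131]);
translate([1894, 76, 185]) cube([32, 1129, 131]);
translate([138, 0, 316]) cube([60, 1281, 19]);
translate([260, 0, 316]) cube([60, 1281, 19]);
translate([382, 0, 316]) cube([60, 1281, 19]);
translate([504, 0, 316]) cube([60, 1281, 19]);
translate([626, 0, 316]) cube([60, 1281, 19]);
translate([748, 0, 316]) cube([60, 1281, 19]);
translate([870, 0, 316]) cube([60, 1281, 19]);
translate([992, 0, 316]) cube([60, 1281, 19]);
translate([1114, 0, 316]) cube([60, 1281, 19]);
translate([1236, 0, 316]) cube([60, 1281, 19]);
translate([1358, 0, 316]) cube([60, 1281, 19]);
translate([1480, 0, 316]) cube([60, 1281, 19]);
translate([1602, 0, 316]) cube([60, 1281, 19]);
translate([1724, 0, 316]) cube([60, 1281, 19]);


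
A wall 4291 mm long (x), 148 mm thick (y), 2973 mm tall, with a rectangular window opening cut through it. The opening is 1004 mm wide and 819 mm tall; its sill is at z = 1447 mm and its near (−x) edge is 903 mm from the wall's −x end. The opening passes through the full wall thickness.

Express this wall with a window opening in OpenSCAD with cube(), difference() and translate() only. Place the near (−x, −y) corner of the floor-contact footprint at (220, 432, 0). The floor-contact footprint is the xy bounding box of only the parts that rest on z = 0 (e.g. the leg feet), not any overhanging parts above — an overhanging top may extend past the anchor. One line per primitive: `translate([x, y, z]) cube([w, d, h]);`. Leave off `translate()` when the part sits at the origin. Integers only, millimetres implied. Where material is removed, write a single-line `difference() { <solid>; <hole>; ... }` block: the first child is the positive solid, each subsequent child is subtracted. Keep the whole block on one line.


difference() { translate([220, 432, 0]) cube([4291, 148, 2973]); translate([1123, 432, 1447]) cube([1004, 148, 819]); }


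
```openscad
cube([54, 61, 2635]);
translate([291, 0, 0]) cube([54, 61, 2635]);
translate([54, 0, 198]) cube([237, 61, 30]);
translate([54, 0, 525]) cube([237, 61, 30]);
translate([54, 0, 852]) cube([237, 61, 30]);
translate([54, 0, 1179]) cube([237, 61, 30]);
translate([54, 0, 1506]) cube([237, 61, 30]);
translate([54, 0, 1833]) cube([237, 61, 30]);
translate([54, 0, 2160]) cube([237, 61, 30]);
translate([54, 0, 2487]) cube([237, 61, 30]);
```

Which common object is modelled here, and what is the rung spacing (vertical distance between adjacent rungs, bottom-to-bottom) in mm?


A ladder. The rung spacing is 327 mm.

Two tall 54×61 posts with 8 short bars between them — a ladder. Adjacent rungs sit at z = 198 and z = 525, so the spacing is 525 − 198 = 327 mm.


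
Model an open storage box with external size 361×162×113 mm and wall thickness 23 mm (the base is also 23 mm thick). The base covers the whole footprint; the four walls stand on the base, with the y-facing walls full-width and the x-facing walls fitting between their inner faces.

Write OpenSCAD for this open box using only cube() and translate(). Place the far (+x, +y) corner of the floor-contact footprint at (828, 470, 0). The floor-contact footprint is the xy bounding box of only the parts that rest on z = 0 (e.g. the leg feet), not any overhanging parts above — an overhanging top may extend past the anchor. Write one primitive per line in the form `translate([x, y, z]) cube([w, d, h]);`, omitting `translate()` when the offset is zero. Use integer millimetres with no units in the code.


translate([467, 308, 0]) cube([361, 162, 23]);
translate([467, 308, 23]) cube([361, 23, 90]);
translate([467, 447, 23]) cube([361, 23, 90]);
translate([467, 331, 23]) cube([23, 116, 90]);
translate([805, 331, 23]) cube([23, 116, 90]);


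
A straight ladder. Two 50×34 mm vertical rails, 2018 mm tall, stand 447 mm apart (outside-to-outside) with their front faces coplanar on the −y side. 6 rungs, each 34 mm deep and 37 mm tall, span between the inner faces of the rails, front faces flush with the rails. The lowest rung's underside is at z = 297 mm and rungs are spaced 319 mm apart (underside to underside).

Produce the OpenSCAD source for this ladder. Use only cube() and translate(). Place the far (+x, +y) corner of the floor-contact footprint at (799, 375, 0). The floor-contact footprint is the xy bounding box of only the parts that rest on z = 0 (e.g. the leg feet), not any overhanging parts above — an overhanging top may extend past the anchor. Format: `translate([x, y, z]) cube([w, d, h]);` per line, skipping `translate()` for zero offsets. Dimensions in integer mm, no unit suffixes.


translate([352, 341, 0]) cube([50, 34, 2018]);
translate([749, 341, 0]) cube([50, 34, 2018]);
translate([402, 341, 297]) cube([347, 34, 37]);
translate([402, 341, 616]) cube([347, 34, 37]);
translate([402, 341, 935]) cube([347, 34, 37]);
translate([402, 341, 1254]) cube([347, 34, 37]);
translate([402, 341, 1573]) cube([347, 34, 37]);
translate([402, 341, 1892]) cube([347, 34, 37]);


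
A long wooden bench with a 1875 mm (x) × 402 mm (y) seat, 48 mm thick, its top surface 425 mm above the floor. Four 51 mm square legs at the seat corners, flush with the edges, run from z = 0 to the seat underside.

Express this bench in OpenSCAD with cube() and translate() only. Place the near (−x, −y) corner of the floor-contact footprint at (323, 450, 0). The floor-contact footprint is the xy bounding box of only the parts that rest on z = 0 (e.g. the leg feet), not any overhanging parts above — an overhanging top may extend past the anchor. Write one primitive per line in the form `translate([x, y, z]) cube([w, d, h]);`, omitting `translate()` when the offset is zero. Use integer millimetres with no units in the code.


// leg_h = 425 − 48 = 377
translate([323, 450, 377]) cube([1875, 402, 48]);
translate([323, 450, 0]) cube([51, 51, 377]);
translate([323, 801, 0]) cube([51, 51, 377]);
translate([2147, 450, 0]) cube([51, 51, 377]);
translate([2147, 801, 0]) cube([51, 51, 377]);


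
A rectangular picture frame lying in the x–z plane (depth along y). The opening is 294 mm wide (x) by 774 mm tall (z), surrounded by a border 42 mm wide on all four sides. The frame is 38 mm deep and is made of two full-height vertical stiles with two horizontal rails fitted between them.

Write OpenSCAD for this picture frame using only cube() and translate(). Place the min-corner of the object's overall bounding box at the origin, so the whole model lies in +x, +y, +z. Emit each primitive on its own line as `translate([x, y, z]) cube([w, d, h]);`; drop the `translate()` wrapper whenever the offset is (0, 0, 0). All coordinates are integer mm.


cube([42, 38, 858]);
translate([336, 0, 0]) cube([42, 38, 858]);
translate([42, 0, 0]) cube([294, 38, 42]);
translate([42, 0, 816]) cube([294, 38, 42]);


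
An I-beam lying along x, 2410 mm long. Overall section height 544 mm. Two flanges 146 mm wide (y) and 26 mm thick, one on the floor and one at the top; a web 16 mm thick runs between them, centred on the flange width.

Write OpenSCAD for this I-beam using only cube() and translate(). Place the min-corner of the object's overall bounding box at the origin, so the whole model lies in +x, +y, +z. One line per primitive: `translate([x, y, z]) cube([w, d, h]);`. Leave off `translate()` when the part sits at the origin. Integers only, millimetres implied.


cube([2410, 146, 26]);
translate([0, 65, 26]) cube([2410, 16, 492]);
translate([0, 0, 518]) cube([2410, 146, 26]);


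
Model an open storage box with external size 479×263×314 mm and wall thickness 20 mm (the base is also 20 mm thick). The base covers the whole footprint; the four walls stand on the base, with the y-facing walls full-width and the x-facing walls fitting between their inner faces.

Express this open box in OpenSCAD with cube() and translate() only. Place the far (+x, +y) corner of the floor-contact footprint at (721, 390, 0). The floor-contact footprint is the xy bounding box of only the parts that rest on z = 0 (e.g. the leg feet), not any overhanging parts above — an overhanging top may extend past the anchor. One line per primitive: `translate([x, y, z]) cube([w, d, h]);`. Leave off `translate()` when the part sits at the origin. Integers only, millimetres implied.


translate([242, 127, 0]) cube([479, 263, 20]);
translate([242, 127, 20]) cube([479, 20, 294]);
translate([242, 370, 20]) cube([479, 20, 294]);
translate([242, 147, 20]) cube([20, 223, 294]);
translate([701, 147, 20]) cube([20, 223, 294]);


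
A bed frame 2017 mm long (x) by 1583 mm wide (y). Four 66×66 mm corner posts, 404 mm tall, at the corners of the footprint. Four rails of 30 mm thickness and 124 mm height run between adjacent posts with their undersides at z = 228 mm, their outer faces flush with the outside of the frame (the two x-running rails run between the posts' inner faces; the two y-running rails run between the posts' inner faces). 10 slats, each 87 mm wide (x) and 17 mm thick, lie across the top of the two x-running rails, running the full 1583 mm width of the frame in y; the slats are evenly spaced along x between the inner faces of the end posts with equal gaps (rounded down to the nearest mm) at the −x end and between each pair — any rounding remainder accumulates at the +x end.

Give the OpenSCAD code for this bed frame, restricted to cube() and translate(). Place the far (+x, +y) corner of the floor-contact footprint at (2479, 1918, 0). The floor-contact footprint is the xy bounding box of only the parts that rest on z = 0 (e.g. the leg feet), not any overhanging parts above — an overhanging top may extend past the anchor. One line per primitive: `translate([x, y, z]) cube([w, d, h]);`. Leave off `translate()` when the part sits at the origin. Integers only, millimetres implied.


translate([462, 335, 0]) cube([66, 66, 404]);
translate([462, 1852, 0]) cube([66, 66, 404]);
translate([2413, 335, 0]) cube([66, 66, 404]);
translate([2413, 1852, 0]) cube([66, 66, 404]);
translate([528, 335, 228]) cube([1885, 30, 124]);
translate([528, 1888, 228]) cube([1885, 30, 124]);
translate([462, 401, 228]) cube([30, 1451, 124]);
translate([2449, 401, 228]) cube([30, 1451, 124]);
translate([620, 335, 352]) cube([87, 1583, 17]);
translate([799, 335, 352]) cube([87, 1583, 17]);
translate([978, 335, 352]) cube([87, 1583, 17]);
translate([1157, 335, 352]) cube([87, 1583, 17]);
translate([1336, 335, 352]) cube([87, 1583, 17]);
translate([1515, 335, 352]) cube([87, 1583, 17]);
translate([1694, 335, 352]) cube([87, 1583, 17]);
translate([1873, 335, 352]) cube([87, 1583, 17]);
translate([2052, 335, 352]) cube([87, 1583, 17]);
translate([2231, 335, 352]) cube([87, 1583, 17]);


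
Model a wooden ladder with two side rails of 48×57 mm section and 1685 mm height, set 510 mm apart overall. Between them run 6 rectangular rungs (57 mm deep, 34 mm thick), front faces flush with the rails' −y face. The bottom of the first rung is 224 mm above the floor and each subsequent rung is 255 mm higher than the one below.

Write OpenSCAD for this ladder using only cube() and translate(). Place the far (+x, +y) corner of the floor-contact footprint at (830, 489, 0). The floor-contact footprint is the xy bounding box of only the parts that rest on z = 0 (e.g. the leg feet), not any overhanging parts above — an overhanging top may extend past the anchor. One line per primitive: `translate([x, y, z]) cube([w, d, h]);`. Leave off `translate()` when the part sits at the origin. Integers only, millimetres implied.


translate([320, 432, 0]) cube([48, 57, 1685]);
translate([782, 432, 0]) cube([48, 57, 1685]);
translate([368, 432, 224]) cube([414, 57, 34]);
translate([368, 432, 479]) cube([414, 57, 34]);
translate([368, 432, 734]) cube([414, 57, 34]);
translate([368, 432, 989]) cube([414, 57, 34]);
translate([368, 432, 1244]) cube([414, 57, 34]);
translate([368, 432, 1499]) cube([414, 57, 34]);


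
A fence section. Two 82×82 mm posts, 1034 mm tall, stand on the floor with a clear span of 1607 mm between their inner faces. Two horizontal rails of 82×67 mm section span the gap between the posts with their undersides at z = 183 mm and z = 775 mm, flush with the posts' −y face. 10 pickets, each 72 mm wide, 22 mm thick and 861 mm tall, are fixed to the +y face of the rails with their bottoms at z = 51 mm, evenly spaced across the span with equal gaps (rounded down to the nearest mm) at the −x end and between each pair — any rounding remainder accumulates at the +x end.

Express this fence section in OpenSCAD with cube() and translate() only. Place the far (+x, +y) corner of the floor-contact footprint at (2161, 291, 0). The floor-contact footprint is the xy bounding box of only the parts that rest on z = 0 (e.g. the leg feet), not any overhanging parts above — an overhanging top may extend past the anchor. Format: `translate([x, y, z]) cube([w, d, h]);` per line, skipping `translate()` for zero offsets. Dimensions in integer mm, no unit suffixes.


translate([390, 209, 0]) cube([82, 82, 1034]);
translate([2079, 209, 0]) cube([82, 82, 1034]);
translate([472, 209, 183]) cube([1607, 82, 67]);
translate([472, 209, 775]) cube([1607, 82, 67]);
translate([552, 291, 51]) cube([72, 22, 861]);
translate([704, 291, 51]) cube([72, 22, 861]);
translate([856, 291, 51]) cube([72, 22, 861]);
translate([1008, 291, 51]) cube([72, 22, 861]);
translate([1160, 291, 51]) cube([72, 22, 861]);
translate([1312, 291, 51]) cube([72, 22, 861]);
translate([1464, 291, 51]) cube([72, 22, 861]);
translate([1616, 291, 51]) cube([72, 22, 861]);
translate([1768, 291, 51]) cube([72, 22, 861]);
translate([1920, 291, 51]) cube([72, 22, 861]);


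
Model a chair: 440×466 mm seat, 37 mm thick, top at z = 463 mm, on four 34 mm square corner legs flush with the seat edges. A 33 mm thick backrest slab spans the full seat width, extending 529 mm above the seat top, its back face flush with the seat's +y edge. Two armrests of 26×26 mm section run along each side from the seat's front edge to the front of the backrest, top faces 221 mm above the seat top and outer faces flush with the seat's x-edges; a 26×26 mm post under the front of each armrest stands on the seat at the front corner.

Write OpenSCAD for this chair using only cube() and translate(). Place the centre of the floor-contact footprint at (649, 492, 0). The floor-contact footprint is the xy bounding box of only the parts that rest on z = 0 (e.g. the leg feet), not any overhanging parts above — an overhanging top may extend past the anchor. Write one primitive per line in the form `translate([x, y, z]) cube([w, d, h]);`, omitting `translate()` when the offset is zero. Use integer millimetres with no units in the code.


// leg_h = 463 - 37 = 426
// arm post h = 221 - 26 = 195
translate([429, 259, 426]) cube([440, 466, 37]);
translate([429, 259, 0]) cube([34, 34, 426]);
translate([835, 259, 0]) cube([34, 34, 426]);
translate([429, 691, 0]) cube([34, 34, 426]);
translate([835, 691, 0]) cube([34, 34, 426]);
translate([429, 692, 463]) cube([440, 33, 529]);
translate([429, 259, 658]) cube([26, 433, 26]);
translate([843, 259, 658]) cube([26, 433, 26]);
translate([429, 259, 463]) cube([26, 26, 195]);
translate([843, 259, 463]) cube([26, 26, 195]);


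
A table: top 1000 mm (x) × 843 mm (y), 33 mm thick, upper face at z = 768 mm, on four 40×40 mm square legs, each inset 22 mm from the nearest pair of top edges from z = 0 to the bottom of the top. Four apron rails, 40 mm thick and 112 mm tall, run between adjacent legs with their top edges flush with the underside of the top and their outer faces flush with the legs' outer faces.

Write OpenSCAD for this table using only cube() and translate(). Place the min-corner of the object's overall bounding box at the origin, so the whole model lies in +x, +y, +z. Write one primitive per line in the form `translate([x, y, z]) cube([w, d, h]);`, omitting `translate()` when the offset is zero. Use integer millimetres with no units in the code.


translate([0, 0, 735]) cube([1000, 843, 33]);
translate([22, 22, 0]) cube([40, 40, 735]);
translate([938, 22, 0]) cube([40, 40, 735]);
translate([22, 781, 0]) cube([40, 40, 735]);
translate([938, 781, 0]) cube([40, 40, 735]);
translate([62, 22, 623]) cube([876, 40, 112]);
translate([62, 781, 623]) cube([876, 40, 112]);
translate([22, 62, 623]) cube([40, 719, 112]);
translate([938, 62, 623]) cube([40, 719, 112]);


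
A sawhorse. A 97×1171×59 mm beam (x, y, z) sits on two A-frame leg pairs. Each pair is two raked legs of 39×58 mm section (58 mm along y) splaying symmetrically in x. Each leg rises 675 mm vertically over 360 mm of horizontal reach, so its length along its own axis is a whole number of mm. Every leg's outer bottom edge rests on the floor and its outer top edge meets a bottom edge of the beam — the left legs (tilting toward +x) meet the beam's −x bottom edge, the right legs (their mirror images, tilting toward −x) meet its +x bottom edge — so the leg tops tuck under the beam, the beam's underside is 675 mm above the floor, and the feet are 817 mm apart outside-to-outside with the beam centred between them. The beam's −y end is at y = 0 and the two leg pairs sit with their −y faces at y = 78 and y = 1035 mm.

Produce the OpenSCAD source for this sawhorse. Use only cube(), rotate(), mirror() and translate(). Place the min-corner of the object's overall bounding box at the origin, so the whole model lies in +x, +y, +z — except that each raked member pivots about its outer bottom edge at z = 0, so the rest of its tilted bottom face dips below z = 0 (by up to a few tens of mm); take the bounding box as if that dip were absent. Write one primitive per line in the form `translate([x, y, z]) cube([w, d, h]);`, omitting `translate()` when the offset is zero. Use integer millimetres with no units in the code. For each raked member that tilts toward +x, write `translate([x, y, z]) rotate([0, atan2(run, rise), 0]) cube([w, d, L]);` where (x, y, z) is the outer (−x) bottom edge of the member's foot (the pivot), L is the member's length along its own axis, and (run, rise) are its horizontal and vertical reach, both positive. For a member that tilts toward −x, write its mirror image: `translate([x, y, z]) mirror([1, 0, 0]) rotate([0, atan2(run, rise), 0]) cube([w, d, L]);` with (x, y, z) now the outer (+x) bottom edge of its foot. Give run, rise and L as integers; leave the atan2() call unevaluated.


translate([360, 0, 675]) cube([97, 1171, 59]);
translate([0, 78, 0]) rotate([0, atan2(360, 675), 0]) cube([39, 58, 765]);
translate([817, 78, 0]) mirror([1, 0, 0]) rotate([0, atan2(360, 675), 0]) cube([39, 58, 765]);
translate([0, 1035, 0]) rotate([0, atan2(360, 675), 0]) cube([39, 58, 765]);
translate([817, 1035, 0]) mirror([1, 0, 0]) rotate([0, atan2(360, 675), 0]) cube([39, 58, 765]);


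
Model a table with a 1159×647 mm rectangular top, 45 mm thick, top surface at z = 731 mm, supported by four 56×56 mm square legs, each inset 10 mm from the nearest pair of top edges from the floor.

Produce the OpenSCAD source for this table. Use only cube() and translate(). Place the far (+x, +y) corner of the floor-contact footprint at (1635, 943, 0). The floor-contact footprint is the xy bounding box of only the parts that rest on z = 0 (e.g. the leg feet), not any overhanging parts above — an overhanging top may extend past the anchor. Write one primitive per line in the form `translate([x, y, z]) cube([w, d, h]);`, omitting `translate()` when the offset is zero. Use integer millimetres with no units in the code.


translate([486, 306, 686]) cube([1159, 647, 45]);
translate([496, 316, 0]) cube([56, 56, 686]);
translate([1579, 316, 0]) cube([56, 56, 686]);
translate([496, 887, 0]) cube([56, 56, 686]);
translate([1579, 887, 0]) cube([56, 56, 686]);


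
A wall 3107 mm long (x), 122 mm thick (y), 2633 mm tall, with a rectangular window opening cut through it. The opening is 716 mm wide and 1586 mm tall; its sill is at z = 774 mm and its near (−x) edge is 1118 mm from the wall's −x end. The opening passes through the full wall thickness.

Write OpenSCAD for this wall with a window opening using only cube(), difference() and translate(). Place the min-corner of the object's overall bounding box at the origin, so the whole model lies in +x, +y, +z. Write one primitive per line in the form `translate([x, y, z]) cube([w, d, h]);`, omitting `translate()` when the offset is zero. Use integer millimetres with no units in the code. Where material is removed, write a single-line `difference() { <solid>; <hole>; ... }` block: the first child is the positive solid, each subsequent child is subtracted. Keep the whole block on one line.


difference() { cube([3107, 122, 2633]); translate([1118, 0, 774]) cube([716, 122, 1586]); }


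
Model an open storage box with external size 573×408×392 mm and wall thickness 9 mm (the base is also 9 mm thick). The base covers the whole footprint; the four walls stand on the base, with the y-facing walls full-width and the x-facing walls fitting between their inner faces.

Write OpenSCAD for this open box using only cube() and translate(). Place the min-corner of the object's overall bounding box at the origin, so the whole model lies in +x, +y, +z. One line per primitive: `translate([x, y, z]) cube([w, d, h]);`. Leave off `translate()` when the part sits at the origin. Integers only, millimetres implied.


cube([573, 408, 9]);
translate([0, 0, 9]) cube([573, 9, 383]);
translate([0, 399, 9]) cube([573, 9, 383]);
translate([0, 9, 9]) cube([9, 390, 383]);
translate([564, 9, 9]) cube([9, 390, 383]);


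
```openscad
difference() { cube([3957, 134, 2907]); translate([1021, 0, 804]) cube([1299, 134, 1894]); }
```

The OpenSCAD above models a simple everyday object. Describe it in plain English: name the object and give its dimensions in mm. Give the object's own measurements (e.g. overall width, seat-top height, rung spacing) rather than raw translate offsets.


A wall 3957 mm long (x), 134 mm thick (y), 2907 mm tall, with a rectangular window opening cut through it. The opening is 1299 mm wide and 1894 mm tall; its sill is at z = 804 mm and its near (−x) edge is 1021 mm from the wall's −x end. The opening passes through the full wall thickness.


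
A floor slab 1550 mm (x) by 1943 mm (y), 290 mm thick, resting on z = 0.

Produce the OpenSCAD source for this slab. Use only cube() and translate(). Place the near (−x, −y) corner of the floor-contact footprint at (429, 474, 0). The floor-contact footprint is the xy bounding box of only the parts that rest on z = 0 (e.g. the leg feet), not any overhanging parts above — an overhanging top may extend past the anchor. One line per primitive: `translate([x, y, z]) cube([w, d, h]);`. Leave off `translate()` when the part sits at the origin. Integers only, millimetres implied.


translate([429, 474, 0]) cube([1550, 1943, 290]);


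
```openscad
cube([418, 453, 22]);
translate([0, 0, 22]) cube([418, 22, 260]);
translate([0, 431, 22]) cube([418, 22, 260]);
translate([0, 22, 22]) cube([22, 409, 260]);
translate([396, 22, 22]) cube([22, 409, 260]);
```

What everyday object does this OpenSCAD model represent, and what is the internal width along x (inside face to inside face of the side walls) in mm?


An open box. The internal width is 374 mm.

A 418×453 base slab with four walls standing on it — an open box. The base is 418 mm wide and the walls are 22 mm thick, so the internal width is 418 − 2 × 22 = 374 mm.


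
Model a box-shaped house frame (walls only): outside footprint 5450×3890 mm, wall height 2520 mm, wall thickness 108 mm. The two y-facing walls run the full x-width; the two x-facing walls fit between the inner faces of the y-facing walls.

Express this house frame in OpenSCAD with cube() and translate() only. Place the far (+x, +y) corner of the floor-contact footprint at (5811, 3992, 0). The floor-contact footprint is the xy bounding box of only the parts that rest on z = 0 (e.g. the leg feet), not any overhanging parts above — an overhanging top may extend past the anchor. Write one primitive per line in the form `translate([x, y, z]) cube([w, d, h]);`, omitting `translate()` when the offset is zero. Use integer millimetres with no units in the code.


translate([361, 102, 0]) cube([5450, 108, 2520]);
translate([361, 3884, 0]) cube([5450, 108, 2520]);
translate([361, 210, 0]) cube([108, 3674, 2520]);
translate([5703, 210, 0]) cube([108, 3674, 2520]);


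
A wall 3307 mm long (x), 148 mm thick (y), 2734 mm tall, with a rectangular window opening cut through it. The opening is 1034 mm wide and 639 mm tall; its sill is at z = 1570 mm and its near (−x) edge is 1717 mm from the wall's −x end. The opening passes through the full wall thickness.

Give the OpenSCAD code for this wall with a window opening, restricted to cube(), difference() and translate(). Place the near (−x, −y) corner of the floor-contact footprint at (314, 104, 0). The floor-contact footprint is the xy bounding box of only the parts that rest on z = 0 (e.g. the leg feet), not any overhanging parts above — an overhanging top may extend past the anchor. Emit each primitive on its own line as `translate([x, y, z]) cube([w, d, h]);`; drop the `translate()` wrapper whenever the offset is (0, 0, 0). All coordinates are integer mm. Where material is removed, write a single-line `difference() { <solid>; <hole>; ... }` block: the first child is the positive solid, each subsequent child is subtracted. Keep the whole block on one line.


difference() { translate([314, 104, 0]) cube([3307, 148, 2734]); translate([2031, 104, 1570]) cube([1034, 148, 639]); }


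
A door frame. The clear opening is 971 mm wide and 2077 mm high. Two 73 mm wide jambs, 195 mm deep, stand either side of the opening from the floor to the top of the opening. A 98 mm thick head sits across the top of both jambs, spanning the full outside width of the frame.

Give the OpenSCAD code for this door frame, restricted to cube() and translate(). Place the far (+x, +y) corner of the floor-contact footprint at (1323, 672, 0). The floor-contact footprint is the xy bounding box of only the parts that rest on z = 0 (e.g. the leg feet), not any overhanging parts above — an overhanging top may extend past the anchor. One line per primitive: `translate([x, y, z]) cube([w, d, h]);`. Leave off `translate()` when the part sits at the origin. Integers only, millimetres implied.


translate([206, 477, 0]) cube([73, 195, 2077]);
translate([1250, 477, 0]) cube([73, 195, 2077]);
translate([206, 477, 2077]) cube([1117, 195, 98]);


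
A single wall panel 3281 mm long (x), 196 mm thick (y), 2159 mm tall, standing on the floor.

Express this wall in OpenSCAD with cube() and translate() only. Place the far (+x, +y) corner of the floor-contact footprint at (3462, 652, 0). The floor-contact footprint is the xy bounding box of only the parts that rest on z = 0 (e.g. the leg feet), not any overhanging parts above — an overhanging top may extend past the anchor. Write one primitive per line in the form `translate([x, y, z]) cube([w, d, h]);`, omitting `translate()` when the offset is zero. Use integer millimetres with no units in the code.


translate([181, 456, 0]) cube([3281, 196, 2159]);


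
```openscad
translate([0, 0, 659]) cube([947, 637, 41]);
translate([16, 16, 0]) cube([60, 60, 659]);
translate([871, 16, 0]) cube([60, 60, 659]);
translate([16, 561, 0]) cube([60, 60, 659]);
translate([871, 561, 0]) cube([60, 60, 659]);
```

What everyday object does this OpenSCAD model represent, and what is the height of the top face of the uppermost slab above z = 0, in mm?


A table. The table height is 700 mm.

A 947×637×41 slab sits at z = 659 on four 60 mm square posts — a table. The top surface is at 659 + 41 = 700 mm.


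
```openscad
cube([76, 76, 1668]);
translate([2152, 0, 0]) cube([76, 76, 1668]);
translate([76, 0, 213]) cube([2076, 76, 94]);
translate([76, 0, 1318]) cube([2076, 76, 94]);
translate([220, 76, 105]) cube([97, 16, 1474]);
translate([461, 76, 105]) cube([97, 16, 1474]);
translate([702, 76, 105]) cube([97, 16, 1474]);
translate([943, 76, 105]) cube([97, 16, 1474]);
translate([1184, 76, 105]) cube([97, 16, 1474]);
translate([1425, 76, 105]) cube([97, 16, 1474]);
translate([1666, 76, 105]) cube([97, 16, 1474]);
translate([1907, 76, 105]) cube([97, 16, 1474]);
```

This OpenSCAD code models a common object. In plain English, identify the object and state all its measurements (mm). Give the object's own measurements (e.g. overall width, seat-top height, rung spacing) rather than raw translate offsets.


A fence section. Two 76×76 mm posts, 1668 mm tall, stand on the floor with a clear span of 2076 mm between their inner faces. Two horizontal rails of 76×94 mm section span the gap between the posts with their undersides at z = 213 mm and z = 1318 mm, flush with the posts' −y face. 8 pickets, each 97 mm wide, 16 mm thick and 1474 mm tall, are fixed to the +y face of the rails with their bottoms at z = 105 mm, spaced across the span with a 144 mm gap after the −x post and between neighbouring pickets, with 148 mm left before the +x post.


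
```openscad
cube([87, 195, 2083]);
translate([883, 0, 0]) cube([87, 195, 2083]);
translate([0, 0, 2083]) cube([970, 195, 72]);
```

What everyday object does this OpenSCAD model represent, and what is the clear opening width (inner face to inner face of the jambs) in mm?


A door frame. The clear opening width is 796 mm.

Two 2083 mm tall posts with a header on top — a door frame. The left jamb is 87 mm wide at x = 0; the right jamb starts at x = 883. The clear opening is 883 − 87 = 796 mm.


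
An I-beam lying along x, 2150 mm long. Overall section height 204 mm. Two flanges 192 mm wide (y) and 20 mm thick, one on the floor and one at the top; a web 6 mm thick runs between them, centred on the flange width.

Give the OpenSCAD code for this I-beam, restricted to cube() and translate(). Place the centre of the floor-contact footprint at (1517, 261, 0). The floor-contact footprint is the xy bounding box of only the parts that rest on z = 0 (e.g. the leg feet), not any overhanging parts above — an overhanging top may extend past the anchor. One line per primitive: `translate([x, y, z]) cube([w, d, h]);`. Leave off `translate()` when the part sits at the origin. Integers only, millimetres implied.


translate([442, 165, 0]) cube([2150, 192, 20]);
translate([442, 258, 20]) cube([2150, 6, 164]);
translate([442, 165, 184]) cube([2150, 192, 20]);


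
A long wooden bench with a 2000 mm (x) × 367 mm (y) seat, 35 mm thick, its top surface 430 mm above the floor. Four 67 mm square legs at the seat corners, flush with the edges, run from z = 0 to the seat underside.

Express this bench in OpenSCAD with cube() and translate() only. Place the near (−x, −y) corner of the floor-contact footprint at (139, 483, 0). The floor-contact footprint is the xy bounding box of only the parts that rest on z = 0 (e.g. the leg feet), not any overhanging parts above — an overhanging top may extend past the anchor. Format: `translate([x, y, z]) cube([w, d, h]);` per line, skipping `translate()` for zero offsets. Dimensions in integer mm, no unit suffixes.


translate([139, 483, 395]) cube([2000, 367, 35]);
translate([139, 483, 0]) cube([67, 67, 395]);
translate([139, 783, 0]) cube([67, 67, 395]);
translate([2072, 483, 0]) cube([67, 67, 395]);
translate([2072, 783, 0]) cube([67, 67, 395]);


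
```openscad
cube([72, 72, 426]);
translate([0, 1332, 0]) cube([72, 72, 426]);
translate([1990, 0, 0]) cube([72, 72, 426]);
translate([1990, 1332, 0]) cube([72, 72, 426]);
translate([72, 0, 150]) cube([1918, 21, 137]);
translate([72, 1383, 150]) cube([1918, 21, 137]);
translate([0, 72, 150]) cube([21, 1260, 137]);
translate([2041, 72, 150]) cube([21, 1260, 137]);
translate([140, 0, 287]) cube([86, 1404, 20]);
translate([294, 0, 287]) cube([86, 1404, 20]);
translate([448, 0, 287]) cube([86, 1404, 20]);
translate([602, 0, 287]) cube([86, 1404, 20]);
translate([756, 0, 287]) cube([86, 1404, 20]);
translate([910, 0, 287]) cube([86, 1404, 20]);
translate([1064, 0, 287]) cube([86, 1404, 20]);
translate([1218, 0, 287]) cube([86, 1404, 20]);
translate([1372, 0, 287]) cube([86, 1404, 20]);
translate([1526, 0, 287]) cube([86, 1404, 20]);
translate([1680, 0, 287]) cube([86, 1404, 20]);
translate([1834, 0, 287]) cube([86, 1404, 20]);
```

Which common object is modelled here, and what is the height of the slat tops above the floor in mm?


A bed frame. The slat-top height is 307 mm.

Four posts, four rails, and a row of slats — a bed frame. Slats sit on the rails at z = 150 + 137 = 287; with slat thickness 20, the top is 307 mm.
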